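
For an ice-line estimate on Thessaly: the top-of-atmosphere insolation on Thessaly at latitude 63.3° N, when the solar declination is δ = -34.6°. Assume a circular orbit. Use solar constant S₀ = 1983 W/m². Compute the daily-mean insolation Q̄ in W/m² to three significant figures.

Q̄ ≈ 0.00 W/m²

cos H₀ = −tan(+63.3°) tan(-34.600°) = 1.3716 ≥ 1 ⇒ polar night, H₀ = 0 and Q̄ = 0.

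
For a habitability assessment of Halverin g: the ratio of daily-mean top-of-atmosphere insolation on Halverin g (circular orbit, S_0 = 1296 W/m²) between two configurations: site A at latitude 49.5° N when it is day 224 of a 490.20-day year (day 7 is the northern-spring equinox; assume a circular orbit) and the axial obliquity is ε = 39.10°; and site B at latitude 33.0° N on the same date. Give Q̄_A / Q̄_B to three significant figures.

Q̄_A / Q̄_B ≈ 0.906

— Configuration A (ϕ=+49.5°):
Solar longitude: L_s = 360° × (224 − 7)/490.20 = 159.364°.
sin δ = sin 39.10° × sin 159.364° = 0.22227, so δ = +12.843°.
cos h₀ = −tan(+49.5°) tan(+12.843°) = -0.2669, h₀ = 1.8410 rad.
Bracket: h₀ sin ϕ sin δ + cos ϕ cos δ sin h₀ = 1.8410×0.76041×0.22227 + 0.64945×0.97498×0.96372 = 0.311159 + 0.610228 = 0.921387.
Q̄ = (S_0/π) × [bracket] = (1296/π) × 0.921387 = 380.10 W/m².
— Configuration B (ϕ=+33.0°):
cos h₀ = −tan(+33.0°) tan(+12.843°) = -0.1480, h₀ = 1.7194 rad.
Bracket: h₀ sin ϕ sin δ + cos ϕ cos δ sin h₀ = 1.7194×0.54464×0.22227 + 0.83867×0.97498×0.98898 = 0.208146 + 0.808676 = 1.016822.
Q̄ = (S_0/π) × [bracket] = (1296/π) × 1.016822 = 419.47 W/m².
Ratio Q̄_A / Q̄_B = 380.10 / 419.47 = 0.9061.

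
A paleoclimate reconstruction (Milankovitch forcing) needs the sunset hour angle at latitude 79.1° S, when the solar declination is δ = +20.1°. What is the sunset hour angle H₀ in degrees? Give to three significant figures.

cos H₀ = −tan φ · tan δ = 1.9003 ≥ 1, so the Sun never rises (polar night) and H₀ = 0.

H₀ = 0.00°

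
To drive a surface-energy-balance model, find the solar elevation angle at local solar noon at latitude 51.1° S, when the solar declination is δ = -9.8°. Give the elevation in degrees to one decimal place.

48.7°

At local noon the hour angle is zero, so the zenith angle equals |φ − δ| = |-51.1° − (-9.800°)| = 41.300°.
Elevation = 90° − 41.300° = 48.7°.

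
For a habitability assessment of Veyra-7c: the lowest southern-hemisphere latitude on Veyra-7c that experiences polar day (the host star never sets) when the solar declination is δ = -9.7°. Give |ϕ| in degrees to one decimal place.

Polar day requires cos h₀ = −tan ϕ tan δ ≤ −1, i.e. tan ϕ tan δ ≥ 1.
The boundary is |tan ϕ| · |tan δ| = 1, so |ϕ| = 90° − |δ| = 90° − 9.7° = 80.3° in the southern hemisphere.

|ϕ| = 80.3°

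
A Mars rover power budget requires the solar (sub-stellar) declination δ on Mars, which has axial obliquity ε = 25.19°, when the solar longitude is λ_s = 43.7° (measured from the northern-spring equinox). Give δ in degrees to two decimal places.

sin δ = sin ε · sin λ_s = sin 25.19° × sin 43.7° = 0.294054.
δ = arcsin(0.294054) = +17.10°.

δ = +17.10°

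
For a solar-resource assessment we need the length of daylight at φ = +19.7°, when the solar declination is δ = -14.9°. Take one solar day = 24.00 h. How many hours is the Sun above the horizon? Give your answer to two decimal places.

11.27 h

cos H₀ = −tan φ · tan δ = −tan(+19.7°) × tan(-14.900°) = 0.0953, so H₀ = 1.4754 rad = 84.53°.
Daylight = 2H₀/(2π) × 24.00 h = (1.4754/π) × 24.00 = 11.27 h.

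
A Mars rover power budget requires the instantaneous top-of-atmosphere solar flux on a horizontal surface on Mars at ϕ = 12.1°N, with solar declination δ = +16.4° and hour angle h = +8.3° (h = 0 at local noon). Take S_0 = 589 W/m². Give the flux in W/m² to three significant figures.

cos θ_z = sin ϕ sin δ + cos ϕ cos δ cos h = 0.059184 + 0.928176 = 0.987360.
Flux = S_0 · cos θ_z = 589 × 0.987360 = 581.6 W/m².

582 W/m²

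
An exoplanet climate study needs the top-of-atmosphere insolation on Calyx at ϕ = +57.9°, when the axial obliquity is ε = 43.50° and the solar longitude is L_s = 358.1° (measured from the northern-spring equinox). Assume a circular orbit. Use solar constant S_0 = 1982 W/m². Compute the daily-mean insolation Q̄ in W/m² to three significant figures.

Solar declination: sin δ = sin ε · sin L_s = sin 43.50° × sin 358.1° = -0.02282, so δ = -1.308°.
cos h₀ = −tan(+57.9°) tan(-1.308°) = 0.0364, h₀ = 1.5344 rad.
Bracket: h₀ sin ϕ sin δ + cos ϕ cos δ sin h₀ = 1.5344×0.84712×-0.02282 + 0.53140×0.99974×0.99934 = -0.029662 + 0.530911 = 0.501249.
Q̄ = (S_0/π) × [bracket] = (1982/π) × 0.501249 = 316.2 W/m².

Q̄ ≈ 316 W/m²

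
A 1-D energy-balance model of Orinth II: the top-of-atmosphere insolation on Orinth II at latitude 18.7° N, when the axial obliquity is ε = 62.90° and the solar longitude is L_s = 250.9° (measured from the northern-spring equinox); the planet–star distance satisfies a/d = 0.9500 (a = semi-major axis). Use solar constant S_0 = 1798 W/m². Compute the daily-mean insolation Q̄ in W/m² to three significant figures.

Q̄ ≈ 83.3 W/m²

Solar declination: sin δ = sin ε · sin L_s = sin 62.90° × sin 250.9° = -0.84121, so δ = -57.268°.
cos h₀ = −tan(+18.7°) tan(-57.268°) = 0.5266, h₀ = 1.0162 rad.
Bracket: h₀ sin ϕ sin δ + cos ϕ cos δ sin h₀ = 1.0162×0.32061×-0.84121 + 0.94721×0.54072×0.85012 = -0.274069 + 0.435411 = 0.161342.
Inverse-square distance factor (a/d)² = 0.9500² = 0.902500.
Q̄ = (S_0/π) × 0.902500 × [bracket] = (1798/π) × 0.902500 × 0.161342 = 83.34 W/m².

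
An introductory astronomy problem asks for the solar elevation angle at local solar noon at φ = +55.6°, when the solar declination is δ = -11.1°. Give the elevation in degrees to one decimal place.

At local noon the hour angle is zero, so the zenith angle equals |φ − δ| = |+55.6° − (-11.100°)| = 66.700°.
Elevation = 90° − 66.700° = 23.3°.

23.3°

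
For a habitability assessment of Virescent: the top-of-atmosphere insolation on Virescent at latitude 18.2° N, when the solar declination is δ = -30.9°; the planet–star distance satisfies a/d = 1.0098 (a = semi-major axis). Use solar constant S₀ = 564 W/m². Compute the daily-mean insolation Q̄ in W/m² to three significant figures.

Q̄ ≈ 106 W/m²

cos H₀ = −tan(+18.2°) tan(-30.900°) = 0.1968, H₀ = 1.3727 rad.
Bracket: H₀ sin φ sin δ + cos φ cos δ sin H₀ = 1.3727×0.31233×-0.51354 + 0.94997×0.85806×0.98045 = -0.220173 + 0.799195 = 0.579022.
Inverse-square distance factor (a/d)² = 1.0098² = 1.019696.
Q̄ = (S₀/π) × 1.019696 × [bracket] = (564/π) × 1.019696 × 0.579022 = 106.0 W/m².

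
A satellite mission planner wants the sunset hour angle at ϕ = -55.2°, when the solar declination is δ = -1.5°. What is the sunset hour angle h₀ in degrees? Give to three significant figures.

cos h₀ = −tan ϕ · tan δ = −tan(-55.2°) × tan(-1.500°) = -0.0377, so h₀ = 1.6085 rad = 92.16°.

h₀ = 92.2°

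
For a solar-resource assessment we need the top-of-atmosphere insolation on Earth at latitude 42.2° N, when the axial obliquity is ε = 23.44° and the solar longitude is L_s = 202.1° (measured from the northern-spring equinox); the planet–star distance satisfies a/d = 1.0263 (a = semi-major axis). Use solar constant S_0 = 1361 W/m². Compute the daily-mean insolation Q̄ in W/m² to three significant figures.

Solar declination: sin δ = sin ε · sin L_s = sin 23.44° × sin 202.1° = -0.14966, so δ = -8.607°.
cos h₀ = −tan(+42.2°) tan(-8.607°) = 0.1372, h₀ = 1.4331 rad.
Bracket: h₀ sin ϕ sin δ + cos ϕ cos δ sin h₀ = 1.4331×0.67172×-0.14966 + 0.74080×0.98874×0.99054 = -0.144069 + 0.725530 = 0.581461.
Inverse-square distance factor (a/d)² = 1.0263² = 1.053292.
Q̄ = (S_0/π) × 1.053292 × [bracket] = (1361/π) × 1.053292 × 0.581461 = 265.3 W/m².

Q̄ ≈ 265 W/m²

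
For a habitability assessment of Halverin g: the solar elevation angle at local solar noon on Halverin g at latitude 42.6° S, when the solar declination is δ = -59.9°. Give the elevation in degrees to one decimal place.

At local noon the hour angle is zero, so the zenith angle equals |φ − δ| = |-42.6° − (-59.900°)| = 17.300°.
Elevation = 90° − 17.300° = 72.7°.

72.7°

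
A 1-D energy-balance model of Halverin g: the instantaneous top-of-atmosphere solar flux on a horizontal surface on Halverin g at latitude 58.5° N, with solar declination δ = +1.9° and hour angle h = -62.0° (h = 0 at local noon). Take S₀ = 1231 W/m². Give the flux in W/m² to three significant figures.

cos θ_z = sin φ sin δ + cos φ cos δ cos h = 0.028269 + 0.245163 = 0.273432.
Flux = S₀ · cos θ_z = 1231 × 0.273432 = 336.6 W/m².

337 W/m²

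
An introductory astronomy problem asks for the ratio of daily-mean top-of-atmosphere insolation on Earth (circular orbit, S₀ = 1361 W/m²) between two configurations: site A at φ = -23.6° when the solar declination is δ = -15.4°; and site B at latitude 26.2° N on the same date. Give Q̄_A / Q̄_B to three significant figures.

— Configuration A (φ=-23.6°):
cos H₀ = −tan(-23.6°) tan(-15.400°) = -0.1203, H₀ = 1.6914 rad.
Bracket: H₀ sin φ sin δ + cos φ cos δ sin H₀ = 1.6914×-0.40035×-0.26556 + 0.91636×0.96410×0.99273 = 0.179824 + 0.877040 = 1.056864.
Q̄ = (S₀/π) × [bracket] = (1361/π) × 1.056864 = 457.85 W/m².
— Configuration B (φ=+26.2°):
cos H₀ = −tan(+26.2°) tan(-15.400°) = 0.1355, H₀ = 1.4348 rad.
Bracket: H₀ sin φ sin δ + cos φ cos δ sin H₀ = 1.4348×0.44151×-0.26556 + 0.89726×0.96410×0.99077 = -0.168227 + 0.857064 = 0.688837.
Q̄ = (S₀/π) × [bracket] = (1361/π) × 0.688837 = 298.42 W/m².
Ratio Q̄_A / Q̄_B = 457.85 / 298.42 = 1.534.

Q̄_A / Q̄_B ≈ 1.53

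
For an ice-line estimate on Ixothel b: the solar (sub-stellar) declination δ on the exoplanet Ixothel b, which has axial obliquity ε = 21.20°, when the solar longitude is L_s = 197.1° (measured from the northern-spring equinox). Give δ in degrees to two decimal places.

sin δ = sin ε · sin L_s = sin 21.20° × sin 197.1° = -0.106332.
δ = arcsin(-0.106332) = -6.10°.

δ = -6.10°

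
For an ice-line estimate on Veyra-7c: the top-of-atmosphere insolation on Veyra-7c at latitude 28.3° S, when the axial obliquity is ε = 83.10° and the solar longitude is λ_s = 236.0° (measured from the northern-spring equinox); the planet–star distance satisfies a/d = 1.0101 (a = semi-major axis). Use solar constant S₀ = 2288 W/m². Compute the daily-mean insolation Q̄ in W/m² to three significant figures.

Q̄ ≈ 947 W/m²

Solar declination: sin δ = sin ε · sin λ_s = sin 83.10° × sin 236.0° = -0.82303, so δ = -55.390°.
cos H₀ = −tan(-28.3°) tan(-55.390°) = -0.7802, H₀ = 2.4658 rad.
Bracket: H₀ sin φ sin δ + cos φ cos δ sin H₀ = 2.4658×-0.47409×-0.82303 + 0.88048×0.56799×0.62551 = 0.962131 + 0.312820 = 1.274951.
Inverse-square distance factor (a/d)² = 1.0101² = 1.020302.
Q̄ = (S₀/π) × 1.020302 × [bracket] = (2288/π) × 1.020302 × 1.274951 = 947.4 W/m².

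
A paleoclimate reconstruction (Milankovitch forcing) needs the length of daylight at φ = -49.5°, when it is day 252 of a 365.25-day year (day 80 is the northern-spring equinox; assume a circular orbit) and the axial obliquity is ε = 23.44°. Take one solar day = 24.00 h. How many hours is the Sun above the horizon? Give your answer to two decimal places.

11.35 h

Solar longitude: λ_s = 360° × (252 − 80)/365.25 = 169.528°.
sin δ = sin 23.44° × sin 169.528° = 0.07230, so δ = +4.146°.
cos H₀ = −tan φ · tan δ = −tan(-49.5°) × tan(+4.146°) = 0.0849, so H₀ = 1.4858 rad = 85.13°.
Daylight = 2H₀/(2π) × 24.00 h = (1.4858/π) × 24.00 = 11.35 h.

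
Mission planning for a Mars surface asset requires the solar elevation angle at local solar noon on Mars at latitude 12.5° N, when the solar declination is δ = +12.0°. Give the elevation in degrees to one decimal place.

89.5°

At local noon the hour angle is zero, so the zenith angle equals |ϕ − δ| = |+12.5° − (+12.000°)| = 0.500°.
Elevation = 90° − 0.500° = 89.5°.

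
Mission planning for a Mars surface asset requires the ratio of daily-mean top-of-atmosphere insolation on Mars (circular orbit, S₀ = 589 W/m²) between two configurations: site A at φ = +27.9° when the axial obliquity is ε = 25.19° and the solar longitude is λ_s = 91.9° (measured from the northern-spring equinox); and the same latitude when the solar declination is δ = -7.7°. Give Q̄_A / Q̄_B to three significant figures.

— Configuration A (φ=+27.9°):
Solar declination: sin δ = sin ε · sin λ_s = sin 25.19° × sin 91.9° = 0.42539, so δ = +25.175°.
cos H₀ = −tan(+27.9°) tan(+25.175°) = -0.2489, H₀ = 1.8223 rad.
Bracket: H₀ sin φ sin δ + cos φ cos δ sin H₀ = 1.8223×0.46793×0.42539 + 0.88377×0.90501×0.96854 = 0.362734 + 0.774658 = 1.137392.
Q̄ = (S₀/π) × [bracket] = (589/π) × 1.137392 = 213.24 W/m².
— Configuration B (φ=+27.9°):
cos H₀ = −tan(+27.9°) tan(-7.700°) = 0.0716, H₀ = 1.4991 rad.
Bracket: H₀ sin φ sin δ + cos φ cos δ sin H₀ = 1.4991×0.46793×-0.13399 + 0.88377×0.99098×0.99743 = -0.093990 + 0.873548 = 0.779558.
Q̄ = (S₀/π) × [bracket] = (589/π) × 0.779558 = 146.16 W/m².
Ratio Q̄_A / Q̄_B = 213.24 / 146.16 = 1.459.

Q̄_A / Q̄_B ≈ 1.46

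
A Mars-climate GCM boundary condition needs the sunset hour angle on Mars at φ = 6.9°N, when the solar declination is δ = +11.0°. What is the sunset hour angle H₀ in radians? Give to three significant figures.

cos H₀ = −tan φ · tan δ = −tan(+6.9°) × tan(+11.000°) = -0.0235, so H₀ = 1.5943 rad = 91.35°.

H₀ = 1.59 rad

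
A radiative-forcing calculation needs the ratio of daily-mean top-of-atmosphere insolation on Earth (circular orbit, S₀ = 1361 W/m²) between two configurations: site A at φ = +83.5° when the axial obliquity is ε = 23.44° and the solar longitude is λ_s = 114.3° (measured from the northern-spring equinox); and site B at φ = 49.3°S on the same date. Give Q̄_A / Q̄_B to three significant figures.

Q̄_A / Q̄_B ≈ 4.73

— Configuration A (φ=+83.5°):
Solar declination: sin δ = sin ε · sin λ_s = sin 23.44° × sin 114.3° = 0.36255, so δ = +21.257°.
cos H₀ = −tan(+83.5°) tan(+21.257°) = -3.4143 ≤ −1 ⇒ polar day, H₀ = π.
Bracket: H₀ sin φ sin δ + cos φ cos δ sin H₀ = 3.1416×0.99357×0.36255 + 0.11320×0.93197×0.00000 = 1.131663 + 0.000000 = 1.131663.
Q̄ = (S₀/π) × [bracket] = (1361/π) × 1.131663 = 490.26 W/m².
— Configuration B (φ=-49.3°):
cos H₀ = −tan(-49.3°) tan(+21.257°) = 0.4523, H₀ = 1.1015 rad.
Bracket: H₀ sin φ sin δ + cos φ cos δ sin H₀ = 1.1015×-0.75813×0.36255 + 0.65210×0.93197×0.89188 = -0.302758 + 0.542029 = 0.239271.
Q̄ = (S₀/π) × [bracket] = (1361/π) × 0.239271 = 103.66 W/m².
Ratio Q̄_A / Q̄_B = 490.26 / 103.66 = 4.730.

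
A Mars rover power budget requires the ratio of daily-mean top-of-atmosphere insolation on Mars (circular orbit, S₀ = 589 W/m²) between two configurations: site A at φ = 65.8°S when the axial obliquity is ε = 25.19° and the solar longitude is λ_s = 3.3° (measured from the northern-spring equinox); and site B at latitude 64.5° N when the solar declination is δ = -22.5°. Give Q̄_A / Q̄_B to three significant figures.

— Configuration A (φ=-65.8°):
Solar declination: sin δ = sin ε · sin λ_s = sin 25.19° × sin 3.3° = 0.02450, so δ = +1.404°.
cos H₀ = −tan(-65.8°) tan(+1.404°) = 0.0545, H₀ = 1.5162 rad.
Bracket: H₀ sin φ sin δ + cos φ cos δ sin H₀ = 1.5162×-0.91212×0.02450 + 0.40992×0.99970×0.99851 = -0.033882 + 0.409186 = 0.375304.
Q̄ = (S₀/π) × [bracket] = (589/π) × 0.375304 = 70.364 W/m².
— Configuration B (φ=+64.5°):
cos H₀ = −tan(+64.5°) tan(-22.500°) = 0.8684, H₀ = 0.5188 rad.
Bracket: H₀ sin φ sin δ + cos φ cos δ sin H₀ = 0.5188×0.90259×-0.38268 + 0.43051×0.92388×0.49583 = -0.179195 + 0.197211 = 0.018016.
Q̄ = (S₀/π) × [bracket] = (589/π) × 0.018016 = 3.3777 W/m².
Ratio Q̄_A / Q̄_B = 70.364 / 3.3777 = 20.83.

Q̄_A / Q̄_B ≈ 20.8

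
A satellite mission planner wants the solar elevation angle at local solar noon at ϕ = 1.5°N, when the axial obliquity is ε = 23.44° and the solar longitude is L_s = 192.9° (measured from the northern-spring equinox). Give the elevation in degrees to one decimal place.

83.4°

Solar declination: sin δ = sin ε · sin L_s = sin 23.44° × sin 192.9° = -0.08881, so δ = -5.095°.
At local noon the hour angle is zero, so the zenith angle equals |ϕ − δ| = |+1.5° − (-5.095°)| = 6.595°.
Elevation = 90° − 6.595° = 83.4°.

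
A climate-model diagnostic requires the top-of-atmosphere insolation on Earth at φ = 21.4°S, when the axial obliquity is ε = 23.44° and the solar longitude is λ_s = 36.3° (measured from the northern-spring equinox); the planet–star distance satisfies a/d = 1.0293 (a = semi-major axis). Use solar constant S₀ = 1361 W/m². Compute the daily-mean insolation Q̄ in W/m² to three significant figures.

Q̄ ≈ 355 W/m²

Solar declination: sin δ = sin ε · sin λ_s = sin 23.44° × sin 36.3° = 0.23550, so δ = +13.621°.
cos H₀ = −tan(-21.4°) tan(+13.621°) = 0.0950, H₀ = 1.4757 rad.
Bracket: H₀ sin φ sin δ + cos φ cos δ sin H₀ = 1.4757×-0.36488×0.23550 + 0.93106×0.97188×0.99548 = -0.126806 + 0.900789 = 0.773983.
Inverse-square distance factor (a/d)² = 1.0293² = 1.059458.
Q̄ = (S₀/π) × 1.059458 × [bracket] = (1361/π) × 1.059458 × 0.773983 = 355.2 W/m².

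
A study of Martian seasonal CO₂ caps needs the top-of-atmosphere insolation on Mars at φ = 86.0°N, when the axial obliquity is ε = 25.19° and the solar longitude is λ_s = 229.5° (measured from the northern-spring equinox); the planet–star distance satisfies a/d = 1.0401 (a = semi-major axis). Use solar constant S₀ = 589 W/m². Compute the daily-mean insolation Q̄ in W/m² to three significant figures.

Q̄ ≈ 0.00 W/m²

Solar declination: sin δ = sin ε · sin λ_s = sin 25.19° × sin 229.5° = -0.32365, so δ = -18.884°.
cos H₀ = −tan(+86.0°) tan(-18.884°) = 4.8916 ≥ 1 ⇒ polar night, H₀ = 0 and Q̄ = 0.
Inverse-square distance factor (a/d)² = 1.0401² = 1.081808.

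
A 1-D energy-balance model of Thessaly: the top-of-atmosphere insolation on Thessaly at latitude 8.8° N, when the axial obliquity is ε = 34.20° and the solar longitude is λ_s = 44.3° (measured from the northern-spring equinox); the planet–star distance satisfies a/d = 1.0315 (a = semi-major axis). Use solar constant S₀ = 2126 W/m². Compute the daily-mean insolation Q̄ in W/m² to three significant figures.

Solar declination: sin δ = sin ε · sin λ_s = sin 34.20° × sin 44.3° = 0.39257, so δ = +23.114°.
cos H₀ = −tan(+8.8°) tan(+23.114°) = -0.0661, H₀ = 1.6369 rad.
Bracket: H₀ sin φ sin δ + cos φ cos δ sin H₀ = 1.6369×0.15299×0.39257 + 0.98823×0.91972×0.99781 = 0.098311 + 0.906904 = 1.005215.
Inverse-square distance factor (a/d)² = 1.0315² = 1.063992.
Q̄ = (S₀/π) × 1.063992 × [bracket] = (2126/π) × 1.063992 × 1.005215 = 723.8 W/m².

Q̄ ≈ 724 W/m²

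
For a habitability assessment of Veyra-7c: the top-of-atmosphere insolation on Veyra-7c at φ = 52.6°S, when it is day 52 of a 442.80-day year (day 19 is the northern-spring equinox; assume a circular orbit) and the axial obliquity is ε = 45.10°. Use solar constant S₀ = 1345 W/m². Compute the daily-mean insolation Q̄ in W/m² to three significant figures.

Q̄ ≈ 100 W/m²

Solar longitude: λ_s = 360° × (52 − 19)/442.80 = 26.829°.
sin δ = sin 45.10° × sin 26.829° = 0.31970, so δ = +18.645°.
cos H₀ = −tan(-52.6°) tan(+18.645°) = 0.4413, H₀ = 1.1137 rad.
Bracket: H₀ sin φ sin δ + cos φ cos δ sin H₀ = 1.1137×-0.79441×0.31970 + 0.60738×0.94752×0.89736 = -0.282850 + 0.516435 = 0.233585.
Q̄ = (S₀/π) × [bracket] = (1345/π) × 0.233585 = 100.0 W/m².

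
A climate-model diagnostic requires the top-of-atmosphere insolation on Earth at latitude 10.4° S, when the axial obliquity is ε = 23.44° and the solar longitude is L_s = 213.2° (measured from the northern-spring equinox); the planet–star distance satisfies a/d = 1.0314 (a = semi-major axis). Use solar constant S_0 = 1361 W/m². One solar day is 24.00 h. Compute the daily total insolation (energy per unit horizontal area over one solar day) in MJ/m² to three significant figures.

Solar declination: sin δ = sin ε · sin L_s = sin 23.44° × sin 213.2° = -0.21781, so δ = -12.581°.
cos h₀ = −tan(-10.4°) tan(-12.581°) = -0.0410, h₀ = 1.6118 rad.
Bracket: h₀ sin ϕ sin δ + cos ϕ cos δ sin h₀ = 1.6118×-0.18052×-0.21781 + 0.98357×0.97599×0.99916 = 0.063374 + 0.959148 = 1.022522.
Inverse-square distance factor (a/d)² = 1.0314² = 1.063786.
Q̄ = (S_0/π) × 1.063786 × [bracket] = (1361/π) × 1.063786 × 1.022522 = 471.23 W/m².
Daily total = Q̄ × 24.00 h × 3600 s/h = 471.23 × 24.00 × 3600 / 10⁶ = 40.71 MJ/m².

40.7 MJ/m²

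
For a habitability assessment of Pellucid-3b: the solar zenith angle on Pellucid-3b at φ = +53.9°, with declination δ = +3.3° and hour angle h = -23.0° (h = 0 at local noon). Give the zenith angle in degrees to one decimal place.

θ_z = 54.0°

cos θ_z = sin φ sin δ + cos φ cos δ cos h = 0.046511 + 0.541459 = 0.587970.
θ_z = arccos(0.587970) = 54.0°.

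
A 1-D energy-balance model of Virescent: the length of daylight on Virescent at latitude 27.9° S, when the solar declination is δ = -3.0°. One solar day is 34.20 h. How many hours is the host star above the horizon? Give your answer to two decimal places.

cos H₀ = −tan φ · tan δ = −tan(-27.9°) × tan(-3.000°) = -0.0277, so H₀ = 1.5985 rad = 91.59°.
Daylight = 2H₀/(2π) × 34.20 h = (1.5985/π) × 34.20 = 17.40 h.

17.40 h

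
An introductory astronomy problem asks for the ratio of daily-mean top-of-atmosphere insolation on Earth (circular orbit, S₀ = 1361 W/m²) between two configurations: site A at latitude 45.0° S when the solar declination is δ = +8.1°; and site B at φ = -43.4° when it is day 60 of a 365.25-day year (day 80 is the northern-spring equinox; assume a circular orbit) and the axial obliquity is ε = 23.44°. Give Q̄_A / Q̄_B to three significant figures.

— Configuration A (φ=-45.0°):
cos H₀ = −tan(-45.0°) tan(+8.100°) = 0.1423, H₀ = 1.4280 rad.
Bracket: H₀ sin φ sin δ + cos φ cos δ sin H₀ = 1.4280×-0.70711×0.14090 + 0.70711×0.99002×0.98982 = -0.142274 + 0.692927 = 0.550653.
Q̄ = (S₀/π) × [bracket] = (1361/π) × 0.550653 = 238.55 W/m².
— Configuration B (φ=-43.4°):
Solar longitude: λ_s = 360° × (60 − 80)/365.25 = -19.713°, i.e. -19.713° + 360° = 340.287°.
sin δ = sin 23.44° × sin 340.287° = -0.13417, so δ = -7.711°.
cos H₀ = −tan(-43.4°) tan(-7.711°) = -0.1280, H₀ = 1.6992 rad.
Bracket: H₀ sin φ sin δ + cos φ cos δ sin H₀ = 1.6992×-0.68709×-0.13417 + 0.72657×0.99096×0.99177 = 0.156644 + 0.714076 = 0.870720.
Q̄ = (S₀/π) × [bracket] = (1361/π) × 0.870720 = 377.21 W/m².
Ratio Q̄_A / Q̄_B = 238.55 / 377.21 = 0.6324.

Q̄_A / Q̄_B ≈ 0.632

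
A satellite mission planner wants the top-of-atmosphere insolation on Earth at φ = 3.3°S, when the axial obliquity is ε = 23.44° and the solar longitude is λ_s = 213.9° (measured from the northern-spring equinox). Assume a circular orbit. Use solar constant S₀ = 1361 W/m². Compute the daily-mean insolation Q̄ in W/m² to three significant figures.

Solar declination: sin δ = sin ε · sin λ_s = sin 23.44° × sin 213.9° = -0.22186, so δ = -12.819°.
cos H₀ = −tan(-3.3°) tan(-12.819°) = -0.0131, H₀ = 1.5839 rad.
Bracket: H₀ sin φ sin δ + cos φ cos δ sin H₀ = 1.5839×-0.05756×-0.22186 + 0.99834×0.97508×0.99991 = 0.020227 + 0.973374 = 0.993601.
Q̄ = (S₀/π) × [bracket] = (1361/π) × 0.993601 = 430.4 W/m².

Q̄ ≈ 430 W/m²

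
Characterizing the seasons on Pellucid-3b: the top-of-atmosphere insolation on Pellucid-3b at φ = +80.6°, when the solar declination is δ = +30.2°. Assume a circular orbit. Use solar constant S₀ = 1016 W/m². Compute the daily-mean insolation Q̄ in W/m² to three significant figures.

Q̄ ≈ 504 W/m²

cos H₀ = −tan(+80.6°) tan(+30.200°) = -3.5157 ≤ −1 ⇒ polar day, H₀ = π.
Bracket: H₀ sin φ sin δ + cos φ cos δ sin H₀ = 3.1416×0.98657×0.50302 + 0.16333×0.86427×0.00000 = 1.559064 + 0.000000 = 1.559064.
Q̄ = (S₀/π) × [bracket] = (1016/π) × 1.559064 = 504.2 W/m².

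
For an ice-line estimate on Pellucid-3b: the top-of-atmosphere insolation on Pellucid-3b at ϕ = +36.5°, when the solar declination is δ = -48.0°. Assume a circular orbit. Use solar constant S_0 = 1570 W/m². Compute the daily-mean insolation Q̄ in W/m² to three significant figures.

Q̄ ≈ 19.2 W/m²

cos h₀ = −tan(+36.5°) tan(-48.000°) = 0.8218, h₀ = 0.6062 rad.
Bracket: h₀ sin ϕ sin δ + cos ϕ cos δ sin h₀ = 0.6062×0.59482×-0.74314 + 0.80386×0.66913×0.56976 = -0.267961 + 0.306466 = 0.038505.
Q̄ = (S_0/π) × [bracket] = (1570/π) × 0.038505 = 19.24 W/m².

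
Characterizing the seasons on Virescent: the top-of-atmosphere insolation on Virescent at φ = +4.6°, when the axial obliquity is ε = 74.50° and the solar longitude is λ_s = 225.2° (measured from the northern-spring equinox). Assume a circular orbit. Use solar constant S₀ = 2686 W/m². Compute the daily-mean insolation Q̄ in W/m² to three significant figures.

Solar declination: sin δ = sin ε · sin λ_s = sin 74.50° × sin 225.2° = -0.68376, so δ = -43.138°.
cos H₀ = −tan(+4.6°) tan(-43.138°) = 0.0754, H₀ = 1.4953 rad.
Bracket: H₀ sin φ sin δ + cos φ cos δ sin H₀ = 1.4953×0.08020×-0.68376 + 0.99678×0.72970×0.99715 = -0.081999 + 0.725277 = 0.643278.
Q̄ = (S₀/π) × [bracket] = (2686/π) × 0.643278 = 550.0 W/m².

Q̄ ≈ 550 W/m²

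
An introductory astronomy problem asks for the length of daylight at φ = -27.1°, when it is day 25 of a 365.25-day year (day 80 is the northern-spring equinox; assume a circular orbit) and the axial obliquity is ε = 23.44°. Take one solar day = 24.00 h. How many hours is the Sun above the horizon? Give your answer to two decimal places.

Solar longitude: λ_s = 360° × (25 − 80)/365.25 = -54.209°, i.e. -54.209° + 360° = 305.791°.
sin δ = sin 23.44° × sin 305.791° = -0.32267, so δ = -18.824°.
cos H₀ = −tan φ · tan δ = −tan(-27.1°) × tan(-18.824°) = -0.1744, so H₀ = 1.7461 rad = 100.05°.
Daylight = 2H₀/(2π) × 24.00 h = (1.7461/π) × 24.00 = 13.34 h.

13.34 h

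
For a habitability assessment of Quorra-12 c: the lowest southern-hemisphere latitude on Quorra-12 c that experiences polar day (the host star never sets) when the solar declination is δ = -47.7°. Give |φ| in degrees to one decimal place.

|φ| = 42.3°

Polar day requires cos H₀ = −tan φ tan δ ≤ −1, i.e. tan φ tan δ ≥ 1.
The boundary is |tan φ| · |tan δ| = 1, so |φ| = 90° − |δ| = 90° − 47.7° = 42.3° in the southern hemisphere.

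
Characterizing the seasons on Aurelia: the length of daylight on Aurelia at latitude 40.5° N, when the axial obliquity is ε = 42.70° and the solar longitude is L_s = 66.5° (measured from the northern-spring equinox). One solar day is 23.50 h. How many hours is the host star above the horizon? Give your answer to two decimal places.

17.33 h

Solar declination: sin δ = sin ε · sin L_s = sin 42.70° × sin 66.5° = 0.62191, so δ = +38.456°.
cos h₀ = −tan ϕ · tan δ = −tan(+40.5°) × tan(+38.456°) = -0.6783, so h₀ = 2.3162 rad = 132.71°.
Daylight = 2h₀/(2π) × 23.50 h = (2.3162/π) × 23.50 = 17.33 h.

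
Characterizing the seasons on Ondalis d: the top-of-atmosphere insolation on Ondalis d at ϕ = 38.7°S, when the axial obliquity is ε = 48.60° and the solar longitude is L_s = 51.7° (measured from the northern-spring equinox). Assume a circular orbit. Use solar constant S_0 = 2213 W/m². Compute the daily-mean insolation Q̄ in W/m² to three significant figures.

Solar declination: sin δ = sin ε · sin L_s = sin 48.60° × sin 51.7° = 0.58867, so δ = +36.063°.
cos h₀ = −tan(-38.7°) tan(+36.063°) = 0.5834, h₀ = 0.9479 rad.
Bracket: h₀ sin ϕ sin δ + cos ϕ cos δ sin h₀ = 0.9479×-0.62524×0.58867 + 0.78043×0.80837×0.81218 = -0.348884 + 0.512385 = 0.163501.
Q̄ = (S_0/π) × [bracket] = (2213/π) × 0.163501 = 115.2 W/m².

Q̄ ≈ 115 W/m²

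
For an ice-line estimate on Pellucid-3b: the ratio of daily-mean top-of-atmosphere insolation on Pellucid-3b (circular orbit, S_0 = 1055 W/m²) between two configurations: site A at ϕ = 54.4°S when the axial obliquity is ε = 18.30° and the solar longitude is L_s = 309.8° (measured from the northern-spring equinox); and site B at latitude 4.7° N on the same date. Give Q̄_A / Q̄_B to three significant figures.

— Configuration A (ϕ=-54.4°):
Solar declination: sin δ = sin ε · sin L_s = sin 18.30° × sin 309.8° = -0.24124, so δ = -13.959°.
cos h₀ = −tan(-54.4°) tan(-13.959°) = -0.3472, h₀ = 1.9254 rad.
Bracket: h₀ sin ϕ sin δ + cos ϕ cos δ sin h₀ = 1.9254×-0.81310×-0.24124 + 0.58212×0.97047×0.93779 = 0.377672 + 0.529786 = 0.907458.
Q̄ = (S_0/π) × [bracket] = (1055/π) × 0.907458 = 304.74 W/m².
— Configuration B (ϕ=+4.7°):
cos h₀ = −tan(+4.7°) tan(-13.959°) = 0.0204, h₀ = 1.5504 rad.
Bracket: h₀ sin ϕ sin δ + cos ϕ cos δ sin h₀ = 1.5504×0.08194×-0.24124 + 0.99664×0.97047×0.99979 = -0.030647 + 0.967006 = 0.936359.
Q̄ = (S_0/π) × [bracket] = (1055/π) × 0.936359 = 314.45 W/m².
Ratio Q̄_A / Q̄_B = 304.74 / 314.45 = 0.9691.

Q̄_A / Q̄_B ≈ 0.969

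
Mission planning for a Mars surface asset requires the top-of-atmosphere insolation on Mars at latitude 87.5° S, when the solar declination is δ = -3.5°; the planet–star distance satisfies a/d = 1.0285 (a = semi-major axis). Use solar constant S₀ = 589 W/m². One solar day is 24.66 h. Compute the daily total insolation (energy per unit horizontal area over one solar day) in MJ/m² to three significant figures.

3.37 MJ/m²

cos H₀ = −tan(-87.5°) tan(-3.500°) = -1.4009 ≤ −1 ⇒ polar day, H₀ = π.
Bracket: H₀ sin φ sin δ + cos φ cos δ sin H₀ = 3.1416×-0.99905×-0.06105 + 0.04362×0.99813×0.00000 = 0.191612 + 0.000000 = 0.191612.
Inverse-square distance factor (a/d)² = 1.0285² = 1.057812.
Q̄ = (S₀/π) × 1.057812 × [bracket] = (589/π) × 1.057812 × 0.191612 = 38.001 W/m².
Daily total = Q̄ × 24.66 h × 3600 s/h = 38.001 × 24.66 × 3600 / 10⁶ = 3.374 MJ/m².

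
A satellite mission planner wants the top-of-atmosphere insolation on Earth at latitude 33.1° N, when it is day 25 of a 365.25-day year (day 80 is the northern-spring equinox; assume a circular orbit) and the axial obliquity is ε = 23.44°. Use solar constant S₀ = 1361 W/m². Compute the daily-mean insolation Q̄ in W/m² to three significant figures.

Q̄ ≈ 232 W/m²

Solar longitude: λ_s = 360° × (25 − 80)/365.25 = -54.209°, i.e. -54.209° + 360° = 305.791°.
sin δ = sin 23.44° × sin 305.791° = -0.32267, so δ = -18.824°.
cos H₀ = −tan(+33.1°) tan(-18.824°) = 0.2222, H₀ = 1.3467 rad.
Bracket: H₀ sin φ sin δ + cos φ cos δ sin H₀ = 1.3467×0.54610×-0.32267 + 0.83772×0.94651×0.97499 = -0.237302 + 0.773080 = 0.535778.
Q̄ = (S₀/π) × [bracket] = (1361/π) × 0.535778 = 232.1 W/m².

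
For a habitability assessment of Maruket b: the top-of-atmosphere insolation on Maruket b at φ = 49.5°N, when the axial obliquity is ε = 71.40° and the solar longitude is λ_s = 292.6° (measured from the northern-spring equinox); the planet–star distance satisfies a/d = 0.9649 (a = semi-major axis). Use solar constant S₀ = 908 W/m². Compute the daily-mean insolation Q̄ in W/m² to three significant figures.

Q̄ ≈ 0.00 W/m²

Solar declination: sin δ = sin ε · sin λ_s = sin 71.40° × sin 292.6° = -0.87499, so δ = -61.044°.
cos H₀ = −tan(+49.5°) tan(-61.044°) = 2.1161 ≥ 1 ⇒ polar night, H₀ = 0 and Q̄ = 0.
Inverse-square distance factor (a/d)² = 0.9649² = 0.931032.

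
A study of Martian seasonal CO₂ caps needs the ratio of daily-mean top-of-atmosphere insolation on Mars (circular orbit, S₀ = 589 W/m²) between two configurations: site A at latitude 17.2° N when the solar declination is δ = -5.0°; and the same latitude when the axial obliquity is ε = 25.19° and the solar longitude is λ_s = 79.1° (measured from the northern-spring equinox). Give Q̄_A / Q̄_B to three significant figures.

— Configuration A (φ=+17.2°):
cos H₀ = −tan(+17.2°) tan(-5.000°) = 0.0271, H₀ = 1.5437 rad.
Bracket: H₀ sin φ sin δ + cos φ cos δ sin H₀ = 1.5437×0.29571×-0.08716 + 0.95528×0.99619×0.99963 = -0.039787 + 0.951288 = 0.911501.
Q̄ = (S₀/π) × [bracket] = (589/π) × 0.911501 = 170.89 W/m².
— Configuration B (φ=+17.2°):
Solar declination: sin δ = sin ε · sin λ_s = sin 25.19° × sin 79.1° = 0.41794, so δ = +24.705°.
cos H₀ = −tan(+17.2°) tan(+24.705°) = -0.1424, H₀ = 1.7137 rad.
Bracket: H₀ sin φ sin δ + cos φ cos δ sin H₀ = 1.7137×0.29571×0.41794 + 0.95528×0.90847×0.98981 = 0.211795 + 0.859000 = 1.070795.
Q̄ = (S₀/π) × [bracket] = (589/π) × 1.070795 = 200.76 W/m².
Ratio Q̄_A / Q̄_B = 170.89 / 200.76 = 0.8512.

Q̄_A / Q̄_B ≈ 0.851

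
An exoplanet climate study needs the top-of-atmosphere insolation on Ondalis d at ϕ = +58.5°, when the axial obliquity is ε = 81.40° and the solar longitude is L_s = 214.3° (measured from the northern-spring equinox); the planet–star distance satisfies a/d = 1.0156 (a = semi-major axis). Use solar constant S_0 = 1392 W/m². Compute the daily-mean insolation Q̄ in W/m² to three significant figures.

Solar declination: sin δ = sin ε · sin L_s = sin 81.40° × sin 214.3° = -0.55719, so δ = -33.862°.
cos h₀ = −tan(+58.5°) tan(-33.862°) = 1.0950 ≥ 1 ⇒ polar night, h₀ = 0 and Q̄ = 0.
Inverse-square distance factor (a/d)² = 1.0156² = 1.031443.

Q̄ ≈ 0.00 W/m²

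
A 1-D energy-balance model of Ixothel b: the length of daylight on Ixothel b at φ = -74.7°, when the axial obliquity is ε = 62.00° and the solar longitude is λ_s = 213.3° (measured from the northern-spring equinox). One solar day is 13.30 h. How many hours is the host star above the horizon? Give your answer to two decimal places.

Solar declination: sin δ = sin ε · sin λ_s = sin 62.00° × sin 213.3° = -0.48476, so δ = -28.997°.
Sunrise equation: cos H₀ = −tan φ · tan δ = -2.0259 ≤ −1, so the host star never sets (polar day) and H₀ = π.
Daylight = 2H₀/(2π) × 13.30 h = (3.1416/π) × 13.30 = 13.30 h.

13.30 h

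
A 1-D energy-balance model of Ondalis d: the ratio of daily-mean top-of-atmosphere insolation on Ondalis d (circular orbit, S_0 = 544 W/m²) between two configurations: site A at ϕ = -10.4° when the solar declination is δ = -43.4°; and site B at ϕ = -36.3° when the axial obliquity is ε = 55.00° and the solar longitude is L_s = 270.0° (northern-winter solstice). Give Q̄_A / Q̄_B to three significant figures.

— Configuration A (ϕ=-10.4°):
cos h₀ = −tan(-10.4°) tan(-43.400°) = -0.1736, h₀ = 1.7452 rad.
Bracket: h₀ sin ϕ sin δ + cos ϕ cos δ sin h₀ = 1.7452×-0.18052×-0.68709 + 0.98357×0.72657×0.98482 = 0.216463 + 0.703784 = 0.920247.
Q̄ = (S_0/π) × [bracket] = (544/π) × 0.920247 = 159.35 W/m².
— Configuration B (ϕ=-36.3°):
Solar declination: sin δ = sin ε · sin L_s = sin 55.00° × sin 270.0° = -0.81915, so δ = -55.000°.
cos h₀ = −tan(-36.3°) tan(-55.000°) = -1.0491 ≤ −1 ⇒ polar day, h₀ = π.
Bracket: h₀ sin ϕ sin δ + cos ϕ cos δ sin h₀ = 3.1416×-0.59201×-0.81915 + 0.80593×0.57358×0.00000 = 1.523503 + 0.000000 = 1.523503.
Q̄ = (S_0/π) × [bracket] = (544/π) × 1.523503 = 263.81 W/m².
Ratio Q̄_A / Q̄_B = 159.35 / 263.81 = 0.6040.

Q̄_A / Q̄_B ≈ 0.604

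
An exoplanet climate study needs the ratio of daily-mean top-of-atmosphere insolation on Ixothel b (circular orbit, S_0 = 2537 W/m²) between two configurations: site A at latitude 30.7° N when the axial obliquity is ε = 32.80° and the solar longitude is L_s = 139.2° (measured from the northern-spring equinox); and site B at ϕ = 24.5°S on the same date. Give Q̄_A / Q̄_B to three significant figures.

— Configuration A (ϕ=+30.7°):
Solar declination: sin δ = sin ε · sin L_s = sin 32.80° × sin 139.2° = 0.35396, so δ = +20.730°.
cos h₀ = −tan(+30.7°) tan(+20.730°) = -0.2247, h₀ = 1.7974 rad.
Bracket: h₀ sin ϕ sin δ + cos ϕ cos δ sin h₀ = 1.7974×0.51054×0.35396 + 0.85985×0.93526×0.97442 = 0.324809 + 0.783612 = 1.108421.
Q̄ = (S_0/π) × [bracket] = (2537/π) × 1.108421 = 895.11 W/m².
— Configuration B (ϕ=-24.5°):
cos h₀ = −tan(-24.5°) tan(+20.730°) = 0.1725, h₀ = 1.3975 rad.
Bracket: h₀ sin ϕ sin δ + cos ϕ cos δ sin h₀ = 1.3975×-0.41469×0.35396 + 0.90996×0.93526×0.98501 = -0.205130 + 0.838292 = 0.633162.
Q̄ = (S_0/π) × [bracket] = (2537/π) × 0.633162 = 511.31 W/m².
Ratio Q̄_A / Q̄_B = 895.11 / 511.31 = 1.751.

Q̄_A / Q̄_B ≈ 1.75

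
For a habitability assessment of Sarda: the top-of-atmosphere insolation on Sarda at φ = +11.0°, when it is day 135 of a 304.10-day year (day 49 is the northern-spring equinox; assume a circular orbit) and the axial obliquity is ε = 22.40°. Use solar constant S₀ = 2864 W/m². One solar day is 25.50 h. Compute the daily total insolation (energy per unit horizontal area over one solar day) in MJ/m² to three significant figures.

85.8 MJ/m²

Solar longitude: λ_s = 360° × (135 − 49)/304.10 = 101.809°.
sin δ = sin 22.40° × sin 101.809° = 0.37301, so δ = +21.901°.
cos H₀ = −tan(+11.0°) tan(+21.901°) = -0.0781, H₀ = 1.6490 rad.
Bracket: H₀ sin φ sin δ + cos φ cos δ sin H₀ = 1.6490×0.19081×0.37301 + 0.98163×0.92783×0.99694 = 0.117366 + 0.907999 = 1.025365.
Q̄ = (S₀/π) × [bracket] = (2864/π) × 1.025365 = 934.76 W/m².
Daily total = Q̄ × 25.50 h × 3600 s/h = 934.76 × 25.50 × 3600 / 10⁶ = 85.81 MJ/m².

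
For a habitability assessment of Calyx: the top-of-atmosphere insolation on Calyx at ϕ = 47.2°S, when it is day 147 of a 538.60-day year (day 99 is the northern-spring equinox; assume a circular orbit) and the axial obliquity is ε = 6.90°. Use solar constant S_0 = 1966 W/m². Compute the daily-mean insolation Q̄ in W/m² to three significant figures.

Q̄ ≈ 379 W/m²

Solar longitude: L_s = 360° × (147 − 99)/538.60 = 32.083°.
sin δ = sin 6.90° × sin 32.083° = 0.06381, so δ = +3.659°.
cos h₀ = −tan(-47.2°) tan(+3.659°) = 0.0690, h₀ = 1.5017 rad.
Bracket: h₀ sin ϕ sin δ + cos ϕ cos δ sin h₀ = 1.5017×-0.73373×0.06381 + 0.67944×0.99796×0.99761 = -0.070309 + 0.676433 = 0.606124.
Q̄ = (S_0/π) × [bracket] = (1966/π) × 0.606124 = 379.3 W/m².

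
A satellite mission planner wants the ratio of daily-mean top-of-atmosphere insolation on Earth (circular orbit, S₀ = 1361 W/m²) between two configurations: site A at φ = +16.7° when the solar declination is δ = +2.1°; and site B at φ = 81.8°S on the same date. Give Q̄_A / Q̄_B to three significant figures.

Q̄_A / Q̄_B ≈ 10.8

— Configuration A (φ=+16.7°):
cos H₀ = −tan(+16.7°) tan(+2.100°) = -0.0110, H₀ = 1.5818 rad.
Bracket: H₀ sin φ sin δ + cos φ cos δ sin H₀ = 1.5818×0.28736×0.03664 + 0.95782×0.99933×0.99994 = 0.016655 + 0.957121 = 0.973776.
Q̄ = (S₀/π) × [bracket] = (1361/π) × 0.973776 = 421.86 W/m².
— Configuration B (φ=-81.8°):
cos H₀ = −tan(-81.8°) tan(+2.100°) = 0.2545, H₀ = 1.3135 rad.
Bracket: H₀ sin φ sin δ + cos φ cos δ sin H₀ = 1.3135×-0.98978×0.03664 + 0.14263×0.99933×0.96708 = -0.047635 + 0.137842 = 0.090207.
Q̄ = (S₀/π) × [bracket] = (1361/π) × 0.090207 = 39.079 W/m².
Ratio Q̄_A / Q̄_B = 421.86 / 39.079 = 10.80.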